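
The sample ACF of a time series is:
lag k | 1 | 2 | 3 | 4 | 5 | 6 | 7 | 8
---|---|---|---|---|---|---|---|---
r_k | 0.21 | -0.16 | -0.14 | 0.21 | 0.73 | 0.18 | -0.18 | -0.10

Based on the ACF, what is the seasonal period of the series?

5

The largest autocorrelation is r_5 = 0.73; the remaining lags stay at or below 0.21.
The dominant spike at lag 5 indicates a seasonal period of 5.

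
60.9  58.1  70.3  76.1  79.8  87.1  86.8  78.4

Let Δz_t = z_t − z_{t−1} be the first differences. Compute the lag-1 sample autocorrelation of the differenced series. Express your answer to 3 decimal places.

First differences Δz: -2.8, 12.2, 5.8, 3.7, 7.3, -0.3, -8.4
Mean of differences = 2.5000
Numerator Σ(Δz_t−Δz̄)(Δz_{t+1}−Δz̄) = 7.4000
Denominator Σ(Δz_t−Δz̄)² = 284.2000
r_1(Δz) = 7.4000 / 284.2000 = 0.026

0.026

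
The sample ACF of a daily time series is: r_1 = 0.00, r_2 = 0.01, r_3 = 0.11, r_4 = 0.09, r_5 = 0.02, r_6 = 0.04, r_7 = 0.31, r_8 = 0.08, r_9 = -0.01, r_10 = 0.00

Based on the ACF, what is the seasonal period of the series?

The largest autocorrelation is r_7 = 0.31; the remaining lags stay at or below 0.11.
The dominant spike at lag 7 indicates a seasonal period of 7.

7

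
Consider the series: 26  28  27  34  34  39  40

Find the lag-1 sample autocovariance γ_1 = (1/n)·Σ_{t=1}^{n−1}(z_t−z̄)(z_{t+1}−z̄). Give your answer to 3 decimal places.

15.219

Mean z̄ = (26 + 28 + 27 + 34 + 34 + 39 + 40)/7 = 32.5714
Σ_{t=1}^{6}(z_t−z̄)(z_{t+1}−z̄) = 106.5306
γ_1 = 106.5306 / 7 = 15.219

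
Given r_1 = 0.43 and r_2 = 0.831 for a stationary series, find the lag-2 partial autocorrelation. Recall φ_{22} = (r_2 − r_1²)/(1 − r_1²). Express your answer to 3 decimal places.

φ_{22} = (r_2 − r_1²) / (1 − r_1²)
r_1² = (0.43)² = 0.1849
Numerator = 0.831 − 0.1849 = 0.6461; denominator = 1 − 0.1849 = 0.8151
φ_{22} = 0.6461 / 0.8151 = 0.793

0.793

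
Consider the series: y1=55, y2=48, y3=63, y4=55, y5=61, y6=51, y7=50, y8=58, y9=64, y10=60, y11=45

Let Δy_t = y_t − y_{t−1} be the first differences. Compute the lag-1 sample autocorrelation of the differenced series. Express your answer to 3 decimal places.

First differences Δy: -7, 15, -8, 6, -10, -1, 8, 6, -4, -15
Mean of differences = -1.0000
Numerator Σ(Δy_t−Δȳ)(Δy_{t+1}−Δȳ) = -236.0000
Denominator Σ(Δy_t−Δȳ)² = 806.0000
r_1(Δy) = -236.0000 / 806.0000 = -0.293

-0.293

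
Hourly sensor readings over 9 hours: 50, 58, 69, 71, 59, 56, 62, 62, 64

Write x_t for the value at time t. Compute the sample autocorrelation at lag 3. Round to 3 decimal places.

-0.455

Mean x̄ = (50 + 58 + 69 + 71 + 59 + 56 + 62 + 62 + 64)/9 = 61.2222
Numerator Σ_{t=1}^{6}(x_t−x̄)(x_{t+3}−x̄) = -151.8148
Denominator Σ(x_t−x̄)² = 333.5556
r_3 = -151.8148 / 333.5556 = -0.455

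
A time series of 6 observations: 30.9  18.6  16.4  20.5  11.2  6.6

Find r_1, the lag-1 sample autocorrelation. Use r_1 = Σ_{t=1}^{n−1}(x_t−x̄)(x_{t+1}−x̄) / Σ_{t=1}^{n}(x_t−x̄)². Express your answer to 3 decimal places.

0.170

Mean x̄ = (30.9 + 18.6 + 16.4 + 20.5 + 11.2 + 6.6)/6 = 17.3667
Deviations from mean: 13.5333, 1.2333, -0.9667, 3.1333, -6.1667, -10.7667
Numerator Σ_{t=1}^{5}(x_t−x̄)(x_{t+1}−x̄) = 59.5422
Denominator Σ(x_t−x̄)² = 349.3733
r_1 = 59.5422 / 349.3733 = 0.170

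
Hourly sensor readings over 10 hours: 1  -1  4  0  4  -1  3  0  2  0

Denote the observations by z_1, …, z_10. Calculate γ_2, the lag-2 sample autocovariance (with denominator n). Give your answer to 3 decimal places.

2.312

Mean z̄ = (1 − 1 + 4 + 0 + 4 − 1 + 3 + 0 + 2 + 0)/10 = 1.2000
Σ_{t=1}^{8}(z_t−z̄)(z_{t+2}−z̄) = 23.1200
γ_2 = 23.1200 / 10 = 2.312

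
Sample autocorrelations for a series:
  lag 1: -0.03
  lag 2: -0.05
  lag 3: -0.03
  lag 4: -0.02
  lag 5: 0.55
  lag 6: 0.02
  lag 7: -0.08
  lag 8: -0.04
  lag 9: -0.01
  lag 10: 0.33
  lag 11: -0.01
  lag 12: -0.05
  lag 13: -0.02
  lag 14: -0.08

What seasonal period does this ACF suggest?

5

The largest autocorrelation is r_5 = 0.55, with a weaker echo at lag 10 (0.33); the remaining lags stay at or below 0.02.
The dominant spike at lag 5 indicates a seasonal period of 5.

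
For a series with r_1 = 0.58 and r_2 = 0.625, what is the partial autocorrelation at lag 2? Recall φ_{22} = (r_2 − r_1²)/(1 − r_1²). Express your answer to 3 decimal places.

φ_{22} = (r_2 − r_1²) / (1 − r_1²)
r_1² = (0.58)² = 0.3364
Numerator = 0.625 − 0.3364 = 0.2886; denominator = 1 − 0.3364 = 0.6636
φ_{22} = 0.2886 / 0.6636 = 0.435

0.435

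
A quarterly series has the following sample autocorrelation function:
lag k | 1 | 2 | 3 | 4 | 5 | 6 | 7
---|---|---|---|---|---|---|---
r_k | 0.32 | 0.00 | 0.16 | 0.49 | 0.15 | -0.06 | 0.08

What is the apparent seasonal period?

4

The largest autocorrelation is r_4 = 0.49; the remaining lags stay at or below 0.32. The elevated value at lag 1 (0.32), dropping to 0.00 at lag 2, reflects decaying short-term dependence rather than seasonality.
The dominant spike at lag 4 indicates a seasonal period of 4.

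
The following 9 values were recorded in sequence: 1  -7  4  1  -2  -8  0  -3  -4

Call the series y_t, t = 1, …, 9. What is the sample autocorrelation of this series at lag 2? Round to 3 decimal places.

-0.105

Mean ȳ = (1 − 7 + 4 + 1 − 2 − 8 + 0 − 3 − 4)/9 = -2.0000
Σ(y_t−ȳ)(y_{t+2}−ȳ) = (18.0000) + (-15.0000) + (0.0000) + (-18.0000) + (0.0000) + (6.0000) + (-4.0000) = -13.0000
Denominator Σ(y_t−ȳ)² = 124.0000
r_2 = -13.0000 / 124.0000 = -0.105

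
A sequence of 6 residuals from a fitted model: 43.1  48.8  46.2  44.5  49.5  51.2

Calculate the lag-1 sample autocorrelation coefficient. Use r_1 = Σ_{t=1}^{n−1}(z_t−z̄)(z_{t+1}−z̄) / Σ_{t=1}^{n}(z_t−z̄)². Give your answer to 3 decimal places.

-0.051

Mean z̄ = (43.1 + 48.8 + 46.2 + 44.5 + 49.5 + 51.2)/6 = 47.2167
Deviations from mean: -4.1167, 1.5833, -1.0167, -2.7167, 2.2833, 3.9833
Σ(z_t−z̄)(z_{t+1}−z̄) = (-6.5181) + (-1.6097) + (2.7619) + (-6.2031) + (9.0953) = -2.4736
Denominator Σ(z_t−z̄)² = 48.9483
r_1 = -2.4736 / 48.9483 = -0.051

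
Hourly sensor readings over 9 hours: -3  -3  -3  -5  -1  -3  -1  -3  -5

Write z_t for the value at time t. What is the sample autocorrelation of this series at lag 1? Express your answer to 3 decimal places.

-0.250

Mean z̄ = (-3 − 3 − 3 − 5 − 1 − 3 − 1 − 3 − 5)/9 = -3.0000
Numerator Σ_{t=1}^{8}(z_t−z̄)(z_{t+1}−z̄) = -4.0000
Denominator Σ(z_t−z̄)² = 16.0000
r_1 = -4.0000 / 16.0000 = -0.250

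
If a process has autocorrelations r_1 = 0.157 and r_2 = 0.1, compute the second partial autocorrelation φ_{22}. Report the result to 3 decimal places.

φ_{22} = (r_2 − r_1²) / (1 − r_1²)
r_1² = (0.157)² = 0.024649
Numerator = 0.1 − 0.0246 = 0.0754; denominator = 1 − 0.0246 = 0.9754
φ_{22} = 0.0754 / 0.9754 = 0.077

0.077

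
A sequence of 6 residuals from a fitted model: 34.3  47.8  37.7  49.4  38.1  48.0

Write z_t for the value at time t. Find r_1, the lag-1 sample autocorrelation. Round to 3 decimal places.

Mean z̄ = (34.3 + 47.8 + 37.7 + 49.4 + 38.1 + 48.0)/6 = 42.5500
Numerator Σ_{t=1}^{5}(z_t−z̄)(z_{t+1}−z̄) = -156.7325
Denominator Σ(z_t−z̄)² = 215.5750
r_1 = -156.7325 / 215.5750 = -0.727

-0.727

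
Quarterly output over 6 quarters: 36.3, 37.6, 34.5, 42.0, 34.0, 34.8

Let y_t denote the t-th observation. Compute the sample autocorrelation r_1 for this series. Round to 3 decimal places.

Mean ȳ = (36.3 + 37.6 + 34.5 + 42.0 + 34.0 + 34.8)/6 = 36.5333
Numerator Σ_{t=1}^{5}(y_t−ȳ)(y_{t+1}−ȳ) = -22.9911
Denominator Σ(y_t−ȳ)² = 44.6333
r_1 = -22.9911 / 44.6333 = -0.515

-0.515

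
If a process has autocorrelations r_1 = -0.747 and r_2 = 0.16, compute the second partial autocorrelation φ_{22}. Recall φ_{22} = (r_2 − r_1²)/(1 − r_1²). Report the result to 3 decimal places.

-0.900

φ_{22} = (r_2 − r_1²) / (1 − r_1²)
r_1² = (-0.747)² = 0.558009
Numerator = 0.16 − 0.5580 = -0.3980; denominator = 1 − 0.5580 = 0.4420
φ_{22} = -0.3980 / 0.4420 = -0.900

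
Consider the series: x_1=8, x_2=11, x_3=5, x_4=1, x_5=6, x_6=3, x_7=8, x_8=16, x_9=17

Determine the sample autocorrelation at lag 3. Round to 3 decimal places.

Mean x̄ = (8 + 11 + 5 + 1 + 6 + 3 + 8 + 16 + 17)/9 = 8.3333
Numerator Σ_{t=1}^{6}(x_t−x̄)(x_{t+3}−x̄) = -47.6667
Denominator Σ(x_t−x̄)² = 240.0000
r_3 = -47.6667 / 240.0000 = -0.199

-0.199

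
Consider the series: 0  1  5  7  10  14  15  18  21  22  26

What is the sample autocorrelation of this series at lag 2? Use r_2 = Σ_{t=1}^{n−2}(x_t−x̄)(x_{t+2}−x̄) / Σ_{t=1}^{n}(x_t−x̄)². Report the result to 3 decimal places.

0.467

Mean x̄ = (0 + 1 + 5 + 7 + 10 + 14 + 15 + 18 + 21 + 22 + 26)/11 = 12.6364
Numerator Σ_{t=1}^{9}(x_t−x̄)(x_{t+2}−x̄) = 357.3719
Denominator Σ(x_t−x̄)² = 764.5455
r_2 = 357.3719 / 764.5455 = 0.467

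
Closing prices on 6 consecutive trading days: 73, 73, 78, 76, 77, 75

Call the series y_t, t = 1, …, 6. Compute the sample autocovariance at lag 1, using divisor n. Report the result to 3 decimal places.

0.259

Mean ȳ = (73 + 73 + 78 + 76 + 77 + 75)/6 = 75.3333
Deviations: -2.3333, -2.3333, 2.6667, 0.6667, 1.6667, -0.3333
Σ_{t=1}^{5}(y_t−ȳ)(y_{t+1}−ȳ) = 1.5556
γ_1 = 1.5556 / 6 = 0.259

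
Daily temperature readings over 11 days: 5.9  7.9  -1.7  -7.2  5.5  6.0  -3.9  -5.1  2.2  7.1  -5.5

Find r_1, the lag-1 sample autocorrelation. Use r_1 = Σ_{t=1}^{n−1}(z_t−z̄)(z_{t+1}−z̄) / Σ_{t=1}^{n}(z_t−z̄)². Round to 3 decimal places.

Mean z̄ = (5.9 + 7.9 − 1.7 − 7.2 + 5.5 + 6.0 − 3.9 − 5.1 + 2.2 + 7.1 − 5.5)/11 = 1.0182
Numerator Σ_{t=1}^{10}(z_t−z̄)(z_{t+1}−z̄) = -11.3731
Denominator Σ(z_t−z̄)² = 333.5164
r_1 = -11.3731 / 333.5164 = -0.034

-0.034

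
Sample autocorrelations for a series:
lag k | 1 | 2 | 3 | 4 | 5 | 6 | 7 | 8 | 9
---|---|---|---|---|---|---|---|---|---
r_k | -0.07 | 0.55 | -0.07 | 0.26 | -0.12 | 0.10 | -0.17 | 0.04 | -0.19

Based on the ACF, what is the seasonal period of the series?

2

The largest autocorrelation is r_2 = 0.55, with a weaker echo at lag 4 (0.26); the remaining lags stay at or below 0.10.
The dominant spike at lag 2 indicates a seasonal period of 2.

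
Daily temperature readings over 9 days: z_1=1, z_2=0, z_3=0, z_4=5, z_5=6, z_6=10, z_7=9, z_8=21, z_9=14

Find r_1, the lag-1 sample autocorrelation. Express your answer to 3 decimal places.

Mean z̄ = (1 + 0 + 0 + 5 + 6 + 10 + 9 + 21 + 14)/9 = 7.3333
Numerator Σ_{t=1}^{8}(z_t−z̄)(z_{t+1}−z̄) = 235.2222
Denominator Σ(z_t−z̄)² = 396.0000
r_1 = 235.2222 / 396.0000 = 0.594

0.594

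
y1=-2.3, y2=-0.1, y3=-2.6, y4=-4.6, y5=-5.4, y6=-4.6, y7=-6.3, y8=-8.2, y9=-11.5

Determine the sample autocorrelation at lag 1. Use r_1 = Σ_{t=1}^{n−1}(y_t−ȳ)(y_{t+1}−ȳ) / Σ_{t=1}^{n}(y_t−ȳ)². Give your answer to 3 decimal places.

0.548

Mean ȳ = (-2.3 − 0.1 − 2.6 − 4.6 − 5.4 − 4.6 − 6.3 − 8.2 − 11.5)/9 = -5.0667
Numerator Σ_{t=1}^{8}(y_t−ȳ)(y_{t+1}−ȳ) = 50.2789
Denominator Σ(y_t−ȳ)² = 91.6800
r_1 = 50.2789 / 91.6800 = 0.548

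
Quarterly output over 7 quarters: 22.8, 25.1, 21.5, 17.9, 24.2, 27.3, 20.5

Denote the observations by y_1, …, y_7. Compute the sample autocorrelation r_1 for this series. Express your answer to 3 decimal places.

-0.127

Mean ȳ = (22.8 + 25.1 + 21.5 + 17.9 + 24.2 + 27.3 + 20.5)/7 = 22.7571
Deviations from mean: 0.0429, 2.3429, -1.2571, -4.8571, 1.4429, 4.5429, -2.2571
Σ(y_t−ȳ)(y_{t+1}−ȳ) = (0.1004) + (-2.9453) + (6.1061) + (-7.0082) + (6.5547) + (-10.2539) = -7.4461
Denominator Σ(y_t−ȳ)² = 58.4771
r_1 = -7.4461 / 58.4771 = -0.127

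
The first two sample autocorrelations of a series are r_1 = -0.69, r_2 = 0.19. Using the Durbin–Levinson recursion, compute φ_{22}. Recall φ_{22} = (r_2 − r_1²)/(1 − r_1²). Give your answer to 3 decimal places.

φ_{22} = (r_2 − r_1²) / (1 − r_1²)
r_1² = (-0.69)² = 0.4761
Numerator = 0.19 − 0.4761 = -0.2861; denominator = 1 − 0.4761 = 0.5239
φ_{22} = -0.2861 / 0.5239 = -0.546

-0.546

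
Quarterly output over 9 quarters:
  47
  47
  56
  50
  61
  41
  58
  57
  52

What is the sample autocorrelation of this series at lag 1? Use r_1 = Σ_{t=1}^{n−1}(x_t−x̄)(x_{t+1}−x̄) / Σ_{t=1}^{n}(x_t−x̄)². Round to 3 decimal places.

Mean x̄ = (47 + 47 + 56 + 50 + 61 + 41 + 58 + 57 + 52)/9 = 52.1111
Numerator Σ_{t=1}^{8}(x_t−x̄)(x_{t+1}−x̄) = -156.6790
Denominator Σ(x_t−x̄)² = 332.8889
r_1 = -156.6790 / 332.8889 = -0.471

-0.471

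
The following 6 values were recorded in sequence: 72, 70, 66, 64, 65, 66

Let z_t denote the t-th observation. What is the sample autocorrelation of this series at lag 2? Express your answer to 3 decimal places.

-0.172

Mean z̄ = (72 + 70 + 66 + 64 + 65 + 66)/6 = 67.1667
Deviations from mean: 4.8333, 2.8333, -1.1667, -3.1667, -2.1667, -1.1667
Numerator Σ_{t=1}^{4}(z_t−z̄)(z_{t+2}−z̄) = -8.3889
Denominator Σ(z_t−z̄)² = 48.8333
r_2 = -8.3889 / 48.8333 = -0.172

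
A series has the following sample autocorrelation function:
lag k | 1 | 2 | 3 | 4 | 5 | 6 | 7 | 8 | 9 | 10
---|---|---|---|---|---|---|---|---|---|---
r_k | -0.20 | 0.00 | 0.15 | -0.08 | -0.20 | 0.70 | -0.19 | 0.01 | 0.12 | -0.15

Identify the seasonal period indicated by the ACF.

The largest autocorrelation is r_6 = 0.70; the remaining lags stay at or below 0.15.
The dominant spike at lag 6 indicates a seasonal period of 6.

6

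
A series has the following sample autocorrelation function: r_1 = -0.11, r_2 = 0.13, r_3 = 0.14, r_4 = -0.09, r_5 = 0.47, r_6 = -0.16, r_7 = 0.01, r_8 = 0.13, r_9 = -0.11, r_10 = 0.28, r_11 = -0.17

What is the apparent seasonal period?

5

The largest autocorrelation is r_5 = 0.47, with a weaker echo at lag 10 (0.28); the remaining lags stay at or below 0.14.
The dominant spike at lag 5 indicates a seasonal period of 5.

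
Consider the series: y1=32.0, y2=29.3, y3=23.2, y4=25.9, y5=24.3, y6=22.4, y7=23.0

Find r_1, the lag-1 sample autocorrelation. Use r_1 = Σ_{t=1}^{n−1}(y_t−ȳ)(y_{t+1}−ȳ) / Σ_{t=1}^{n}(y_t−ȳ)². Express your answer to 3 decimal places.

Mean ȳ = (32.0 + 29.3 + 23.2 + 25.9 + 24.3 + 22.4 + 23.0)/7 = 25.7286
Deviations from mean: 6.2714, 3.5714, -2.5286, 0.1714, -1.4286, -3.3286, -2.7286
Σ(y_t−ȳ)(y_{t+1}−ȳ) = (22.3980) + (-9.0306) + (-0.4335) + (-0.2449) + (4.7551) + (9.0822) = 26.5263
Denominator Σ(y_t−ȳ)² = 79.0743
r_1 = 26.5263 / 79.0743 = 0.335

0.335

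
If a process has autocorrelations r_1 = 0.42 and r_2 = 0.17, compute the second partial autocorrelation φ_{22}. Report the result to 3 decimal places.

φ_{22} = (r_2 − r_1²) / (1 − r_1²)
r_1² = (0.42)² = 0.1764
Numerator = 0.17 − 0.1764 = -0.0064; denominator = 1 − 0.1764 = 0.8236
φ_{22} = -0.0064 / 0.8236 = -0.008

-0.008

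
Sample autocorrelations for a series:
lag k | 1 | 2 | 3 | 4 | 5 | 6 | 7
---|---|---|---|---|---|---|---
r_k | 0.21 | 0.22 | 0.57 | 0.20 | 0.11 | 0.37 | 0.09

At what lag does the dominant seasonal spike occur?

The largest autocorrelation is r_3 = 0.57, with a weaker echo at lag 6 (0.37); the remaining lags stay at or below 0.22.
The dominant spike at lag 3 indicates a seasonal period of 3.

3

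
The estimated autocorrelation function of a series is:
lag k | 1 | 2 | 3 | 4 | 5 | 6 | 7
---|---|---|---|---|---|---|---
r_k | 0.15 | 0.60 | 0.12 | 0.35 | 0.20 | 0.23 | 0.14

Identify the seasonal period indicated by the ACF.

The largest autocorrelation is r_2 = 0.60, with weaker echoes at lags 4 (0.35) and 6 (0.23); the remaining lags stay at or below 0.20.
The dominant spike at lag 2 indicates a seasonal period of 2.

2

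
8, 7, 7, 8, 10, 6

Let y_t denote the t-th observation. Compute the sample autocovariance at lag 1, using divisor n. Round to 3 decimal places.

Mean ȳ = (8 + 7 + 7 + 8 + 10 + 6)/6 = 7.6667
Deviations: 0.3333, -0.6667, -0.6667, 0.3333, 2.3333, -1.6667
Σ_{t=1}^{5}(y_t−ȳ)(y_{t+1}−ȳ) = -3.1111
γ_1 = -3.1111 / 6 = -0.519

-0.519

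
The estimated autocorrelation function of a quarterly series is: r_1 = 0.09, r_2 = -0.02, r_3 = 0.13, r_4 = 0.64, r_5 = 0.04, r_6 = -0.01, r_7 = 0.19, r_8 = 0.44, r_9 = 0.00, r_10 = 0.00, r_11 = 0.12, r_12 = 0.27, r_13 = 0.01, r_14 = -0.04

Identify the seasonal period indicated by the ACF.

4

The largest autocorrelation is r_4 = 0.64, with weaker echoes at lags 8 (0.44) and 12 (0.27); the remaining lags stay at or below 0.19.
The dominant spike at lag 4 indicates a seasonal period of 4.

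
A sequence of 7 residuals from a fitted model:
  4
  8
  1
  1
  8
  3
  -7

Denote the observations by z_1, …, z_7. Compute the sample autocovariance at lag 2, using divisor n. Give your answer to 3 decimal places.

-10.277

Mean z̄ = (4 + 8 + 1 + 1 + 8 + 3 − 7)/7 = 2.5714
Σ_{t=1}^{5}(z_t−z̄)(z_{t+2}−z̄) = -71.9388
γ_2 = -71.9388 / 7 = -10.277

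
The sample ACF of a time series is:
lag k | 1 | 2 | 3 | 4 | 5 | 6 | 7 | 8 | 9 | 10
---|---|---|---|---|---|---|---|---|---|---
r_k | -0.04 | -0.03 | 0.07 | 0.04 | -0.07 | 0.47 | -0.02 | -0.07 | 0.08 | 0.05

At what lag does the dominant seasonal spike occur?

6

The largest autocorrelation is r_6 = 0.47; the remaining lags stay at or below 0.08.
The dominant spike at lag 6 indicates a seasonal period of 6.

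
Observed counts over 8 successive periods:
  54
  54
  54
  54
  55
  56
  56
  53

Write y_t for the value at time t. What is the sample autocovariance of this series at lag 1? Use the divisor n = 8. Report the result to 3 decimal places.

0.156

Mean ȳ = (54 + 54 + 54 + 54 + 55 + 56 + 56 + 53)/8 = 54.5000
Σ_{t=1}^{7}(y_t−ȳ)(y_{t+1}−ȳ) = 1.2500
γ_1 = 1.2500 / 8 = 0.156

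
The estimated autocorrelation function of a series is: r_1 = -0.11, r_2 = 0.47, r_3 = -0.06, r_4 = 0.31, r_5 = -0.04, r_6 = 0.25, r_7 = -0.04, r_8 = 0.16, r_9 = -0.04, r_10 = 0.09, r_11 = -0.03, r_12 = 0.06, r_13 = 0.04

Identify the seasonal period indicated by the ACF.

2

The largest autocorrelation is r_2 = 0.47, with weaker echoes at lags 4 (0.31), 6 (0.25) and 8 (0.16); the remaining lags stay at or below 0.09.
The dominant spike at lag 2 indicates a seasonal period of 2.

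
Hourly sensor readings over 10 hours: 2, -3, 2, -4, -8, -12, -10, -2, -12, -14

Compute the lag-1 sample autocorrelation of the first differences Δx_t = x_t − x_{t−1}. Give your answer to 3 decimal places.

First differences Δx: -5, 5, -6, -4, -4, 2, 8, -10, -2
Mean of differences = -1.7778
Numerator Σ(Δx_t−Δx̄)(Δx_{t+1}−Δx̄) = -86.1605
Denominator Σ(Δx_t−Δx̄)² = 261.5556
r_1(Δx) = -86.1605 / 261.5556 = -0.329

-0.329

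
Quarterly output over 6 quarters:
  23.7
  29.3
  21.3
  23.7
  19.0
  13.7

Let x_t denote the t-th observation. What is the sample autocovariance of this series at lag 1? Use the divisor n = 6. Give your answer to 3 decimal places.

Mean x̄ = (23.7 + 29.3 + 21.3 + 23.7 + 19.0 + 13.7)/6 = 21.7833
Deviations: 1.9167, 7.5167, -0.4833, 1.9167, -2.7833, -8.0833
Σ_{t=1}^{5}(x_t−x̄)(x_{t+1}−x̄) = 27.0114
γ_1 = 27.0114 / 6 = 4.502

4.502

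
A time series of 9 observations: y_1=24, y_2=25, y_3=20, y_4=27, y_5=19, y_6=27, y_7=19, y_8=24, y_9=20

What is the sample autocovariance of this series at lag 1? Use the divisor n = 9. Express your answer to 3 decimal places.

Mean ȳ = (24 + 25 + 20 + 27 + 19 + 27 + 19 + 24 + 20)/9 = 22.7778
Σ_{t=1}^{8}(y_t−ȳ)(y_{t+1}−ȳ) = -71.0494
γ_1 = -71.0494 / 9 = -7.894

-7.894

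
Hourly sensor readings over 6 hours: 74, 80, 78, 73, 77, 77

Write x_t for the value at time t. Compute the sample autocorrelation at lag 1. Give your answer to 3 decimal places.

-0.306

Mean x̄ = (74 + 80 + 78 + 73 + 77 + 77)/6 = 76.5000
Σ(x_t−x̄)(x_{t+1}−x̄) = (-8.7500) + (5.2500) + (-5.2500) + (-1.7500) + (0.2500) = -10.2500
Denominator Σ(x_t−x̄)² = 33.5000
r_1 = -10.2500 / 33.5000 = -0.306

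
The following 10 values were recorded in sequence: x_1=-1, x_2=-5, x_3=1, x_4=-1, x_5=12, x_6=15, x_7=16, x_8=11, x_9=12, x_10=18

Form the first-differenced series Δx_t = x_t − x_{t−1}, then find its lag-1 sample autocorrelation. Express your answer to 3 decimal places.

First differences Δx: -4, 6, -2, 13, 3, 1, -5, 1, 6
Mean of differences = 2.1111
Numerator Σ(Δx_t−Δx̄)(Δx_{t+1}−Δx̄) = -64.3457
Denominator Σ(Δx_t−Δx̄)² = 256.8889
r_1(Δx) = -64.3457 / 256.8889 = -0.250

-0.250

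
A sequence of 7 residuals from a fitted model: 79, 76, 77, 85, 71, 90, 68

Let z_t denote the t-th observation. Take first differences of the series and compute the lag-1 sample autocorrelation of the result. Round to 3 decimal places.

First differences Δz: -3, 1, 8, -14, 19, -22
Mean of differences = -1.8333
Numerator Σ(Δz_t−Δz̄)(Δz_{t+1}−Δz̄) = -768.6944
Denominator Σ(Δz_t−Δz̄)² = 1094.8333
r_1(Δz) = -768.6944 / 1094.8333 = -0.702

-0.702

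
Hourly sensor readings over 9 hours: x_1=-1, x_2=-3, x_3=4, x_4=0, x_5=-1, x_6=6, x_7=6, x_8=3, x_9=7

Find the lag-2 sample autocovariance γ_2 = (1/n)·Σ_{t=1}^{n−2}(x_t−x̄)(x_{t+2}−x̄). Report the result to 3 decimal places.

0.012

Mean x̄ = (-1 − 3 + 4 + 0 − 1 + 6 + 6 + 3 + 7)/9 = 2.3333
Σ_{t=1}^{7}(x_t−x̄)(x_{t+2}−x̄) = 0.1111
γ_2 = 0.1111 / 9 = 0.012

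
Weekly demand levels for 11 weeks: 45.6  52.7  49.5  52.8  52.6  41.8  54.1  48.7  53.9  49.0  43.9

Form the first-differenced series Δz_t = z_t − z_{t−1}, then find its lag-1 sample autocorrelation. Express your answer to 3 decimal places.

-0.584

First differences Δz: 7.1, -3.2, 3.3, -0.2, -10.8, 12.3, -5.4, 5.2, -4.9, -5.1
Mean of differences = -0.1700
Numerator Σ(Δz_t−Δz̄)(Δz_{t+1}−Δz̄) = -260.2679
Denominator Σ(Δz_t−Δz̄)² = 445.4410
r_1(Δz) = -260.2679 / 445.4410 = -0.584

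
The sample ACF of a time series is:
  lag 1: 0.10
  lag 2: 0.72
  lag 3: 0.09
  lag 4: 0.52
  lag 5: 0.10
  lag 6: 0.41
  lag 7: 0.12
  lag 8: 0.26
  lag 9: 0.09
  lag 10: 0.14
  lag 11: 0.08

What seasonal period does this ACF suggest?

2

The largest autocorrelation is r_2 = 0.72, with weaker echoes at lags 4 (0.52), 6 (0.41) and 8 (0.26); the remaining lags stay at or below 0.14.
The dominant spike at lag 2 indicates a seasonal period of 2.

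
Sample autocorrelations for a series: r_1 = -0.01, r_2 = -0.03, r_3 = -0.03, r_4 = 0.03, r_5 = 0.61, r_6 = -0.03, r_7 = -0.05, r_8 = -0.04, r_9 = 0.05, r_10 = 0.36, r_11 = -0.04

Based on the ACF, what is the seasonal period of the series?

5

The largest autocorrelation is r_5 = 0.61, with a weaker echo at lag 10 (0.36); the remaining lags stay at or below 0.05.
The dominant spike at lag 5 indicates a seasonal period of 5.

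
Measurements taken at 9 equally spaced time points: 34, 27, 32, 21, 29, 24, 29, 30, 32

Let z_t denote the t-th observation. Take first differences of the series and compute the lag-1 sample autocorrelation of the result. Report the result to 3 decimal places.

First differences Δz: -7, 5, -11, 8, -5, 5, 1, 2
Mean of differences = -0.2500
Numerator Σ(Δz_t−Δz̄)(Δz_{t+1}−Δz̄) = -235.3125
Denominator Σ(Δz_t−Δz̄)² = 313.5000
r_1(Δz) = -235.3125 / 313.5000 = -0.751

-0.751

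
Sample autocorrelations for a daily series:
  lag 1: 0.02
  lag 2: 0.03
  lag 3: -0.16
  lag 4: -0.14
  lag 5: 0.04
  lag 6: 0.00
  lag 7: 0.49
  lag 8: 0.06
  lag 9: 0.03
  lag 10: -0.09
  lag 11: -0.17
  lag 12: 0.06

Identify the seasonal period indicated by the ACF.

7

The largest autocorrelation is r_7 = 0.49; the remaining lags stay at or below 0.06.
The dominant spike at lag 7 indicates a seasonal period of 7.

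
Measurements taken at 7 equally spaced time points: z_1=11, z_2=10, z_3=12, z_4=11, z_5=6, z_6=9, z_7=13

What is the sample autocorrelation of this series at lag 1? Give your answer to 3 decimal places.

-0.016

Mean z̄ = (11 + 10 + 12 + 11 + 6 + 9 + 13)/7 = 10.2857
Σ(z_t−z̄)(z_{t+1}−z̄) = (-0.2041) + (-0.4898) + (1.2245) + (-3.0612) + (5.5102) + (-3.4898) = -0.5102
Denominator Σ(z_t−z̄)² = 31.4286
r_1 = -0.5102 / 31.4286 = -0.016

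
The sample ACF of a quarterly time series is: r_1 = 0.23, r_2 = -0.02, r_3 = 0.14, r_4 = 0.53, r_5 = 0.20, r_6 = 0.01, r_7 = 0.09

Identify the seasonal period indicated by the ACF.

The largest autocorrelation is r_4 = 0.53; the remaining lags stay at or below 0.23.
The dominant spike at lag 4 indicates a seasonal period of 4.

4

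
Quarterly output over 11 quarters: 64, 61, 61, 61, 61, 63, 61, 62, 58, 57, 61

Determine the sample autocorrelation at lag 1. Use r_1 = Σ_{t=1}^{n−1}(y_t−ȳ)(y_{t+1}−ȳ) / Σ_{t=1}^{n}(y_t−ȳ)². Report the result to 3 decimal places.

0.222

Mean ȳ = (64 + 61 + 61 + 61 + 61 + 63 + 61 + 62 + 58 + 57 + 61)/11 = 60.9091
Numerator Σ_{t=1}^{10}(y_t−ȳ)(y_{t+1}−ȳ) = 8.6281
Denominator Σ(y_t−ȳ)² = 38.9091
r_1 = 8.6281 / 38.9091 = 0.222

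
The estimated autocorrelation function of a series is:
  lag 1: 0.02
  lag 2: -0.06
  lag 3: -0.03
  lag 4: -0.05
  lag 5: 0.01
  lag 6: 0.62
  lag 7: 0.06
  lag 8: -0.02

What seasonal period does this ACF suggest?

The largest autocorrelation is r_6 = 0.62; the remaining lags stay at or below 0.06.
The dominant spike at lag 6 indicates a seasonal period of 6.

6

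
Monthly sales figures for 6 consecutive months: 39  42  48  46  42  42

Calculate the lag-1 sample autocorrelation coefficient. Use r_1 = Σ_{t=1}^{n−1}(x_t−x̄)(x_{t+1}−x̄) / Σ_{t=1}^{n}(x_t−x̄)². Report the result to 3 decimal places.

Mean x̄ = (39 + 42 + 48 + 46 + 42 + 42)/6 = 43.1667
Σ(x_t−x̄)(x_{t+1}−x̄) = (4.8611) + (-5.6389) + (13.6944) + (-3.3056) + (1.3611) = 10.9722
Denominator Σ(x_t−x̄)² = 52.8333
r_1 = 10.9722 / 52.8333 = 0.208

0.208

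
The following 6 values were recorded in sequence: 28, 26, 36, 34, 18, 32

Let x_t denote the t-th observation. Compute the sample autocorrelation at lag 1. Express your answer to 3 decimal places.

-0.332

Mean x̄ = (28 + 26 + 36 + 34 + 18 + 32)/6 = 29.0000
Deviations from mean: -1.0000, -3.0000, 7.0000, 5.0000, -11.0000, 3.0000
Numerator Σ_{t=1}^{5}(x_t−x̄)(x_{t+1}−x̄) = -71.0000
Denominator Σ(x_t−x̄)² = 214.0000
r_1 = -71.0000 / 214.0000 = -0.332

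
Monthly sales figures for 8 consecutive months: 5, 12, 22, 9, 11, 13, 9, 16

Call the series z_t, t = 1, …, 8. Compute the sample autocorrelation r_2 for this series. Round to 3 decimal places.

Mean z̄ = (5 + 12 + 22 + 9 + 11 + 13 + 9 + 16)/8 = 12.1250
Deviations from mean: -7.1250, -0.1250, 9.8750, -3.1250, -1.1250, 0.8750, -3.1250, 3.8750
Numerator Σ_{t=1}^{6}(z_t−z̄)(z_{t+2}−z̄) = -76.9063
Denominator Σ(z_t−z̄)² = 184.8750
r_2 = -76.9063 / 184.8750 = -0.416

-0.416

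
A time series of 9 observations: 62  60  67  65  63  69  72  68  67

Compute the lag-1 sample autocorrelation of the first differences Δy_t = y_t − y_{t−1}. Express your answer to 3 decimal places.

First differences Δy: -2, 7, -2, -2, 6, 3, -4, -1
Mean of differences = 0.6250
Numerator Σ(Δy_t−Δȳ)(Δy_{t+1}−Δȳ) = -31.3906
Denominator Σ(Δy_t−Δȳ)² = 119.8750
r_1(Δy) = -31.3906 / 119.8750 = -0.262

-0.262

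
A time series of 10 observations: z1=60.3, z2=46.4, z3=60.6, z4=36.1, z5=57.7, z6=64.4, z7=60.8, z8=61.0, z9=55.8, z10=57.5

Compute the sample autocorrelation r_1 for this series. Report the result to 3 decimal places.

Mean z̄ = (60.3 + 46.4 + 60.6 + 36.1 + 57.7 + 64.4 + 60.8 + 61.0 + 55.8 + 57.5)/10 = 56.0600
Numerator Σ_{t=1}^{9}(z_t−z̄)(z_{t+1}−z̄) = -133.2016
Denominator Σ(z_t−z̄)² = 651.5640
r_1 = -133.2016 / 651.5640 = -0.204

-0.204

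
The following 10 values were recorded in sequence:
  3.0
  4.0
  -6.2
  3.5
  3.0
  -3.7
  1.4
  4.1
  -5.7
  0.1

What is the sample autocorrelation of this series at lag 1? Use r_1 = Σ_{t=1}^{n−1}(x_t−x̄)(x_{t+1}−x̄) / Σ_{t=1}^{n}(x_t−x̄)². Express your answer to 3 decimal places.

-0.396

Mean x̄ = (3.0 + 4.0 − 6.2 + 3.5 + 3.0 − 3.7 + 1.4 + 4.1 − 5.7 + 0.1)/10 = 0.3500
Numerator Σ_{t=1}^{9}(x_t−x̄)(x_{t+1}−x̄) = -58.7425
Denominator Σ(x_t−x̄)² = 148.4250
r_1 = -58.7425 / 148.4250 = -0.396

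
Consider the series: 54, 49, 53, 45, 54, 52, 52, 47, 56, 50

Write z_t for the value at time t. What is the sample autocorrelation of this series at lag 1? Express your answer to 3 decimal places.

Mean z̄ = (54 + 49 + 53 + 45 + 54 + 52 + 52 + 47 + 56 + 50)/10 = 51.2000
Numerator Σ_{t=1}^{9}(z_t−z̄)(z_{t+1}−z̄) = -65.0400
Denominator Σ(z_t−z̄)² = 105.6000
r_1 = -65.0400 / 105.6000 = -0.616

-0.616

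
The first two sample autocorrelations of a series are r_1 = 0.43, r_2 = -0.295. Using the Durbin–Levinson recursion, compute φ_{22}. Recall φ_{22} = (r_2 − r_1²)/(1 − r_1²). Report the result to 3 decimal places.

φ_{22} = (r_2 − r_1²) / (1 − r_1²)
r_1² = (0.43)² = 0.1849
Numerator = -0.295 − 0.1849 = -0.4799; denominator = 1 − 0.1849 = 0.8151
φ_{22} = -0.4799 / 0.8151 = -0.589

-0.589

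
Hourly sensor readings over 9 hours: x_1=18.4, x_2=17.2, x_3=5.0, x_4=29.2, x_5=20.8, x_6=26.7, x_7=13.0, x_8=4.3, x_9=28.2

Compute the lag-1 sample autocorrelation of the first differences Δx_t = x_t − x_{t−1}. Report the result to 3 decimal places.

First differences Δx: -1.2, -12.2, 24.2, -8.4, 5.9, -13.7, -8.7, 23.9
Mean of differences = 1.2250
Numerator Σ(Δx_t−Δx̄)(Δx_{t+1}−Δx̄) = -688.7081
Denominator Σ(Δx_t−Δx̄)² = 1663.8750
r_1(Δx) = -688.7081 / 1663.8750 = -0.414

-0.414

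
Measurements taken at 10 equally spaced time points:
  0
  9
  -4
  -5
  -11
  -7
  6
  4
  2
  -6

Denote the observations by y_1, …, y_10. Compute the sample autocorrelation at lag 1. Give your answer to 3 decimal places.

0.231

Mean ȳ = (0 + 9 − 4 − 5 − 11 − 7 + 6 + 4 + 2 − 6)/10 = -1.2000
Numerator Σ_{t=1}^{9}(y_t−ȳ)(y_{t+1}−ȳ) = 85.3600
Denominator Σ(y_t−ȳ)² = 369.6000
r_1 = 85.3600 / 369.6000 = 0.231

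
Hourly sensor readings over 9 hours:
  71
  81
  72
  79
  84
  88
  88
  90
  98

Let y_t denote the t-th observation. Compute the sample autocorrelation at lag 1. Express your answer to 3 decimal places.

Mean ȳ = (71 + 81 + 72 + 79 + 84 + 88 + 88 + 90 + 98)/9 = 83.4444
Numerator Σ_{t=1}^{8}(y_t−ȳ)(y_{t+1}−ȳ) = 255.3580
Denominator Σ(y_t−ȳ)² = 608.2222
r_1 = 255.3580 / 608.2222 = 0.420

0.420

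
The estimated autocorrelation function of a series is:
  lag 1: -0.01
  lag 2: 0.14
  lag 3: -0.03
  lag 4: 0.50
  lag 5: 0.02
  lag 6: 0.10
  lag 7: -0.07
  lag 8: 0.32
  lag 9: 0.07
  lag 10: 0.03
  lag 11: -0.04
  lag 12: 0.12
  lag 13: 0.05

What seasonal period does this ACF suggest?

The largest autocorrelation is r_4 = 0.50, with a weaker echo at lag 8 (0.32); the remaining lags stay at or below 0.14.
The dominant spike at lag 4 indicates a seasonal period of 4.

4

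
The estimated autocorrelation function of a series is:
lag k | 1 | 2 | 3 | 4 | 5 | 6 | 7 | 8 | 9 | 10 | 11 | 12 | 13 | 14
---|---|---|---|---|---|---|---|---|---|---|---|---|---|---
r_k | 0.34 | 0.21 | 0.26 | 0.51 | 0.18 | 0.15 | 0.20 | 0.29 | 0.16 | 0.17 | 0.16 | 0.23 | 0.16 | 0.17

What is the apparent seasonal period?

4

The largest autocorrelation is r_4 = 0.51; the remaining lags stay at or below 0.34. The elevated value at lag 1 (0.34), dropping to 0.21 at lag 2, reflects decaying short-term dependence rather than seasonality.
The dominant spike at lag 4 indicates a seasonal period of 4.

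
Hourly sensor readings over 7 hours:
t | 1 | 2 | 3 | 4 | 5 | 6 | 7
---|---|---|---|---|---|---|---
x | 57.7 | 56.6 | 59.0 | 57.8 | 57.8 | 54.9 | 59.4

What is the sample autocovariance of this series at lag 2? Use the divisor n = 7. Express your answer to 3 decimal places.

Mean x̄ = (57.7 + 56.6 + 59.0 + 57.8 + 57.8 + 54.9 + 59.4)/7 = 57.6000
Σ_{t=1}^{5}(x_t−x̄)(x_{t+2}−x̄) = 0.0400
γ_2 = 0.0400 / 7 = 0.006

0.006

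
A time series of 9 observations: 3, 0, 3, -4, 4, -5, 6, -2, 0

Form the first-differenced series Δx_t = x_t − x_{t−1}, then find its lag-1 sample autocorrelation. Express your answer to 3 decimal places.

-0.905

First differences Δx: -3, 3, -7, 8, -9, 11, -8, 2
Mean of differences = -0.3750
Numerator Σ(Δx_t−Δx̄)(Δx_{t+1}−Δx̄) = -361.8906
Denominator Σ(Δx_t−Δx̄)² = 399.8750
r_1(Δx) = -361.8906 / 399.8750 = -0.905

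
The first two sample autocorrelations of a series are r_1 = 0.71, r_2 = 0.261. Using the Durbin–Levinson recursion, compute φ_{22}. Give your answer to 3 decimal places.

φ_{22} = (r_2 − r_1²) / (1 − r_1²)
r_1² = (0.71)² = 0.5041
Numerator = 0.261 − 0.5041 = -0.2431; denominator = 1 − 0.5041 = 0.4959
φ_{22} = -0.2431 / 0.4959 = -0.490

-0.490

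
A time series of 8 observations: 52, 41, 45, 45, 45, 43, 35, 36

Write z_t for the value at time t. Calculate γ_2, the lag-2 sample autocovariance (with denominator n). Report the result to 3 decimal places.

0.422

Mean z̄ = (52 + 41 + 45 + 45 + 45 + 43 + 35 + 36)/8 = 42.7500
Σ_{t=1}^{6}(z_t−z̄)(z_{t+2}−z̄) = 3.3750
γ_2 = 3.3750 / 8 = 0.422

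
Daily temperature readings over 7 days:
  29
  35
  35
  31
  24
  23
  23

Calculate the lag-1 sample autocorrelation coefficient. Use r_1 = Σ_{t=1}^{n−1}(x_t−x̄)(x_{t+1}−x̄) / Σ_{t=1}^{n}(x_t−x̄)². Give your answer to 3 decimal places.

0.612

Mean x̄ = (29 + 35 + 35 + 31 + 24 + 23 + 23)/7 = 28.5714
Deviations from mean: 0.4286, 6.4286, 6.4286, 2.4286, -4.5714, -5.5714, -5.5714
Σ(x_t−x̄)(x_{t+1}−x̄) = (2.7551) + (41.3265) + (15.6122) + (-11.1020) + (25.4694) + (31.0408) = 105.1020
Denominator Σ(x_t−x̄)² = 171.7143
r_1 = 105.1020 / 171.7143 = 0.612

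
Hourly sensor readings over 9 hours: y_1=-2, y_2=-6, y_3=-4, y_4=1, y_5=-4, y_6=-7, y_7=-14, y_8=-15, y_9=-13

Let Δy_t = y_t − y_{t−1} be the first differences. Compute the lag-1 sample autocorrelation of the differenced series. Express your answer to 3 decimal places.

First differences Δy: -4, 2, 5, -5, -3, -7, -1, 2
Mean of differences = -1.3750
Numerator Σ(Δy_t−Δȳ)(Δy_{t+1}−Δȳ) = 3.7344
Denominator Σ(Δy_t−Δȳ)² = 117.8750
r_1(Δy) = 3.7344 / 117.8750 = 0.032

0.032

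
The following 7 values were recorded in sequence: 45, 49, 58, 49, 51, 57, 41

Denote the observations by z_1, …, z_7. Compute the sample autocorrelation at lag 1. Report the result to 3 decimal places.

-0.306

Mean z̄ = (45 + 49 + 58 + 49 + 51 + 57 + 41)/7 = 50.0000
Deviations from mean: -5.0000, -1.0000, 8.0000, -1.0000, 1.0000, 7.0000, -9.0000
Σ(z_t−z̄)(z_{t+1}−z̄) = (5.0000) + (-8.0000) + (-8.0000) + (-1.0000) + (7.0000) + (-63.0000) = -68.0000
Denominator Σ(z_t−z̄)² = 222.0000
r_1 = -68.0000 / 222.0000 = -0.306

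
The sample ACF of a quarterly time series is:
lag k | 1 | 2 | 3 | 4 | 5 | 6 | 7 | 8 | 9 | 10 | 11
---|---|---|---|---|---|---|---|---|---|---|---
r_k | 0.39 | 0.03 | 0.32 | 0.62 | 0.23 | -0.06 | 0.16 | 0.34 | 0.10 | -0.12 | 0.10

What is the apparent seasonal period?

4

The largest autocorrelation is r_4 = 0.62; the remaining lags stay at or below 0.39. The elevated value at lag 1 (0.39), dropping to 0.03 at lag 2, reflects decaying short-term dependence rather than seasonality.
The dominant spike at lag 4 indicates a seasonal period of 4.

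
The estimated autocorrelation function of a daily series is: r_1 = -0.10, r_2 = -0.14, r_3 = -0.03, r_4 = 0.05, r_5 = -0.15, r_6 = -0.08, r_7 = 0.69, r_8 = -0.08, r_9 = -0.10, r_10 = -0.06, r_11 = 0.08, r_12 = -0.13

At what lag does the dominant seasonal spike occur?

The largest autocorrelation is r_7 = 0.69; the remaining lags stay at or below 0.08.
The dominant spike at lag 7 indicates a seasonal period of 7.

7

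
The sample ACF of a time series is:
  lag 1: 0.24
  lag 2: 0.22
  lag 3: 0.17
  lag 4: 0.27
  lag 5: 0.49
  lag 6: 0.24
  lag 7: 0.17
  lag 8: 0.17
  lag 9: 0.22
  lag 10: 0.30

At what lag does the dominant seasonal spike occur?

The largest autocorrelation is r_5 = 0.49, with a weaker echo at lag 10 (0.30); the remaining lags stay at or below 0.27.
The dominant spike at lag 5 indicates a seasonal period of 5.

5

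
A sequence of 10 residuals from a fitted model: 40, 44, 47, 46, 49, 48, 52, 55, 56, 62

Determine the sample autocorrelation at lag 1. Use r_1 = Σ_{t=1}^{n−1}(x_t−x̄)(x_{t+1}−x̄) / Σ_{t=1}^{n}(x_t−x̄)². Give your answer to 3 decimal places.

0.543

Mean x̄ = (40 + 44 + 47 + 46 + 49 + 48 + 52 + 55 + 56 + 62)/10 = 49.9000
Numerator Σ_{t=1}^{9}(x_t−x̄)(x_{t+1}−x̄) = 203.6900
Denominator Σ(x_t−x̄)² = 374.9000
r_1 = 203.6900 / 374.9000 = 0.543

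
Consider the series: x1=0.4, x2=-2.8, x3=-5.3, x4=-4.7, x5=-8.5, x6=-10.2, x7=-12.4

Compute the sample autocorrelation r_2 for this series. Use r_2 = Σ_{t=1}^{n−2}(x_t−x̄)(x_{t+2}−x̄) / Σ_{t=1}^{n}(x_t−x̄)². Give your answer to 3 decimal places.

Mean x̄ = (0.4 − 2.8 − 5.3 − 4.7 − 8.5 − 10.2 − 12.4)/7 = -6.2143
Deviations from mean: 6.6143, 3.4143, 0.9143, 1.5143, -2.2857, -3.9857, -6.1857
Numerator Σ_{t=1}^{5}(x_t−x̄)(x_{t+2}−x̄) = 17.2310
Denominator Σ(x_t−x̄)² = 117.9086
r_2 = 17.2310 / 117.9086 = 0.146

0.146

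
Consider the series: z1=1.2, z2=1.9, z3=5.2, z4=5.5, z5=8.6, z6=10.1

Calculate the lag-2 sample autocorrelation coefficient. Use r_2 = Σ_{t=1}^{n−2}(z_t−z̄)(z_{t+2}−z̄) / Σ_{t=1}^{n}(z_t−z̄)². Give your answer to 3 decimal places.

Mean z̄ = (1.2 + 1.9 + 5.2 + 5.5 + 8.6 + 10.1)/6 = 5.4167
Σ(z_t−z̄)(z_{t+2}−z̄) = (0.9136) + (-0.2931) + (-0.6897) + (0.3903) = 0.3211
Denominator Σ(z_t−z̄)² = 62.2683
r_2 = 0.3211 / 62.2683 = 0.005

0.005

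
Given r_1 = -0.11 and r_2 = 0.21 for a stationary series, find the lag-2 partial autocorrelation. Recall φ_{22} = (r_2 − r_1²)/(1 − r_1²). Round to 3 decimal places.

φ_{22} = (r_2 − r_1²) / (1 − r_1²)
r_1² = (-0.11)² = 0.0121
Numerator = 0.21 − 0.0121 = 0.1979; denominator = 1 − 0.0121 = 0.9879
φ_{22} = 0.1979 / 0.9879 = 0.200

0.200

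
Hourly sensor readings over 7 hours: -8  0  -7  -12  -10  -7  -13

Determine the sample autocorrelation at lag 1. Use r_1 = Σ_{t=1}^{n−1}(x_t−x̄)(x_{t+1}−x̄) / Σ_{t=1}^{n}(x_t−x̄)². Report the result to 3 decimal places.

Mean x̄ = (-8 + 0 − 7 − 12 − 10 − 7 − 13)/7 = -8.1429
Σ(x_t−x̄)(x_{t+1}−x̄) = (1.1633) + (9.3061) + (-4.4082) + (7.1633) + (-2.1224) + (-5.5510) = 5.5510
Denominator Σ(x_t−x̄)² = 110.8571
r_1 = 5.5510 / 110.8571 = 0.050

0.050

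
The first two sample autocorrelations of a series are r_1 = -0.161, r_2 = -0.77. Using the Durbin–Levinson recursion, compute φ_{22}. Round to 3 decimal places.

-0.817

φ_{22} = (r_2 − r_1²) / (1 − r_1²)
r_1² = (-0.161)² = 0.025921
Numerator = -0.77 − 0.0259 = -0.7959; denominator = 1 − 0.0259 = 0.9741
φ_{22} = -0.7959 / 0.9741 = -0.817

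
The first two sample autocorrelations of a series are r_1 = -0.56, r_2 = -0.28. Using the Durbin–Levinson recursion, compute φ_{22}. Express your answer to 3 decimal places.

φ_{22} = (r_2 − r_1²) / (1 − r_1²)
r_1² = (-0.56)² = 0.3136
Numerator = -0.28 − 0.3136 = -0.5936; denominator = 1 − 0.3136 = 0.6864
φ_{22} = -0.5936 / 0.6864 = -0.865

-0.865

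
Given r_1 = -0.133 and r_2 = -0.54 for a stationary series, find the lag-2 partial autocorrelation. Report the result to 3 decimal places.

φ_{22} = (r_2 − r_1²) / (1 − r_1²)
r_1² = (-0.133)² = 0.017689
Numerator = -0.54 − 0.0177 = -0.5577; denominator = 1 − 0.0177 = 0.9823
φ_{22} = -0.5577 / 0.9823 = -0.568

-0.568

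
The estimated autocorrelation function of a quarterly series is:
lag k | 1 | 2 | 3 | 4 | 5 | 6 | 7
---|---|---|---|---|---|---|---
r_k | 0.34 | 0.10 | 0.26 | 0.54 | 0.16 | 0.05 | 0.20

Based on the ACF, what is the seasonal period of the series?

4

The largest autocorrelation is r_4 = 0.54; the remaining lags stay at or below 0.34. The elevated value at lag 1 (0.34), dropping to 0.10 at lag 2, reflects decaying short-term dependence rather than seasonality.
The dominant spike at lag 4 indicates a seasonal period of 4.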